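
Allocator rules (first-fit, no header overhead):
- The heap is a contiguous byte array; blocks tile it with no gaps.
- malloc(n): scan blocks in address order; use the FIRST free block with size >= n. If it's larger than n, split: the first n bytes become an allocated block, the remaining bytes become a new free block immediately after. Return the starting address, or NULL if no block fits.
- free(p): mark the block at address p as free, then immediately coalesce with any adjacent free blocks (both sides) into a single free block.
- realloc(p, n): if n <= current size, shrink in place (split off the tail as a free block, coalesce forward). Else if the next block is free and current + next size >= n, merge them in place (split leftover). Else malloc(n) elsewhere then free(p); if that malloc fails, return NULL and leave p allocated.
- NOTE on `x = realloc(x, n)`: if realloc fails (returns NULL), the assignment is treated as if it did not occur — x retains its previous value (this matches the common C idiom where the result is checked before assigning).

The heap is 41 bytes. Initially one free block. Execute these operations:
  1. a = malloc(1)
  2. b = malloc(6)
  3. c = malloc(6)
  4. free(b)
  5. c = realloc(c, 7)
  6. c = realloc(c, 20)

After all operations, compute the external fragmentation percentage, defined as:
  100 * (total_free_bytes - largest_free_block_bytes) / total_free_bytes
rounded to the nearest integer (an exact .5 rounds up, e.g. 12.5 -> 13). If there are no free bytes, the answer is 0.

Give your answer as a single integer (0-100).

Answer: 30

Derivation:
Op 1: a = malloc(1) -> a = 0; heap: [0-0 ALLOC][1-40 FREE]
Op 2: b = malloc(6) -> b = 1; heap: [0-0 ALLOC][1-6 ALLOC][7-40 FREE]
Op 3: c = malloc(6) -> c = 7; heap: [0-0 ALLOC][1-6 ALLOC][7-12 ALLOC][13-40 FREE]
Op 4: free(b) -> (freed b); heap: [0-0 ALLOC][1-6 FREE][7-12 ALLOC][13-40 FREE]
Op 5: c = realloc(c, 7) -> c = 7; heap: [0-0 ALLOC][1-6 FREE][7-13 ALLOC][14-40 FREE]
Op 6: c = realloc(c, 20) -> c = 7; heap: [0-0 ALLOC][1-6 FREE][7-26 ALLOC][27-40 FREE]
Free blocks: [6 14] total_free=20 largest=14 -> 100*(20-14)/20 = 600/20 = 30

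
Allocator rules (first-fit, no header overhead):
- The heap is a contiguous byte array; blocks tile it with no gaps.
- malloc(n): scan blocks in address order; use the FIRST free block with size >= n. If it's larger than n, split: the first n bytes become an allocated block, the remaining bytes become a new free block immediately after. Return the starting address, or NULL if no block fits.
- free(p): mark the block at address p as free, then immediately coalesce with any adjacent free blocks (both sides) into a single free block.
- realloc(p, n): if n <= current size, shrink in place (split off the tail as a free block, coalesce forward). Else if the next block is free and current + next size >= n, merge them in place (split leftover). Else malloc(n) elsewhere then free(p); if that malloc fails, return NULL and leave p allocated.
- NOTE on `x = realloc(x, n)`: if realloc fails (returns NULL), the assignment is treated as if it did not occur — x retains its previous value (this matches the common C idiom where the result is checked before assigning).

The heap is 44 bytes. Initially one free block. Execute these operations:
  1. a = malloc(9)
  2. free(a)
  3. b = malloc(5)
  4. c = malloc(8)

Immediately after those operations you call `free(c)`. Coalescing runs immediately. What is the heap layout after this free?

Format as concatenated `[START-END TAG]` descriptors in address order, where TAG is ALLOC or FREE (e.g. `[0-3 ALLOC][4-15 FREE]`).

Op 1: a = malloc(9) -> a = 0; heap: [0-8 ALLOC][9-43 FREE]
Op 2: free(a) -> (freed a); heap: [0-43 FREE]
Op 3: b = malloc(5) -> b = 0; heap: [0-4 ALLOC][5-43 FREE]
Op 4: c = malloc(8) -> c = 5; heap: [0-4 ALLOC][5-12 ALLOC][13-43 FREE]
free(c): c = 5 -> block [5-12 ALLOC]; mark free, coalesce with adjacent free neighbors -> [0-4 ALLOC][5-43 FREE]

Answer: [0-4 ALLOC][5-43 FREE]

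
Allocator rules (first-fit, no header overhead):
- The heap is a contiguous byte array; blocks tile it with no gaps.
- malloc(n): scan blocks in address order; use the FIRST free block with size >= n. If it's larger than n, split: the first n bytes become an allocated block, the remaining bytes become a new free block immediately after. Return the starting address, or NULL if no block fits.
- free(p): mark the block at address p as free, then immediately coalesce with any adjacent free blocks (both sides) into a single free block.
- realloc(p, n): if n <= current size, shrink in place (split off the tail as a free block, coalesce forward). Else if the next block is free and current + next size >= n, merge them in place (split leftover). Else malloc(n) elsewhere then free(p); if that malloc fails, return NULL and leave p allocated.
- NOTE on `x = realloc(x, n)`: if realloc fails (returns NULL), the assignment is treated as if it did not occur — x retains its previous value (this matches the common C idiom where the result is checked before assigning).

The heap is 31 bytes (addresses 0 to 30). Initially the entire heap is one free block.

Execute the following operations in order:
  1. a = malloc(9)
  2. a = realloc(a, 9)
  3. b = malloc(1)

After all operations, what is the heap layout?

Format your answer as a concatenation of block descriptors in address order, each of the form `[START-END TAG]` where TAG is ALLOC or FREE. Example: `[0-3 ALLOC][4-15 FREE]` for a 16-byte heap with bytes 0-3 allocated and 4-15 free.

Op 1: a = malloc(9) -> a = 0; heap: [0-8 ALLOC][9-30 FREE]
Op 2: a = realloc(a, 9) -> a = 0; heap: [0-8 ALLOC][9-30 FREE]
Op 3: b = malloc(1) -> b = 9; heap: [0-8 ALLOC][9-9 ALLOC][10-30 FREE]

Answer: [0-8 ALLOC][9-9 ALLOC][10-30 FREE]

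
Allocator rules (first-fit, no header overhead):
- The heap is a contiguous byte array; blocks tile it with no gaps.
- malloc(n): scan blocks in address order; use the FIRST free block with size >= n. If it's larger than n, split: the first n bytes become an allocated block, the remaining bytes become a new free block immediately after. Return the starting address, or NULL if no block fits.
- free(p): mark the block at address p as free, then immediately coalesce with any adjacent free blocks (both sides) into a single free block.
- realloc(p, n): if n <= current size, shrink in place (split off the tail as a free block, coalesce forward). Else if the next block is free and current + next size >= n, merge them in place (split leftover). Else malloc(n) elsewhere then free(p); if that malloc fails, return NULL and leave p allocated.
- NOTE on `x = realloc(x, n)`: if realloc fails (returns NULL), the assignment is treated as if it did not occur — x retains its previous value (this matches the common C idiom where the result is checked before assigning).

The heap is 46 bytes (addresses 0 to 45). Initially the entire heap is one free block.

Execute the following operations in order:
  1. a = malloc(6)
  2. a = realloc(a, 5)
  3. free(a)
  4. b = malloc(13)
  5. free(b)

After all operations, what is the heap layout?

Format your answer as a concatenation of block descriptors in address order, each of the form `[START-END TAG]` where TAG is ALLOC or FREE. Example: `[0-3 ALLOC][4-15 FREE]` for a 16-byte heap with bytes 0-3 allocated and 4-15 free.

Op 1: a = malloc(6) -> a = 0; heap: [0-5 ALLOC][6-45 FREE]
Op 2: a = realloc(a, 5) -> a = 0; heap: [0-4 ALLOC][5-45 FREE]
Op 3: free(a) -> (freed a); heap: [0-45 FREE]
Op 4: b = malloc(13) -> b = 0; heap: [0-12 ALLOC][13-45 FREE]
Op 5: free(b) -> (freed b); heap: [0-45 FREE]

Answer: [0-45 FREE]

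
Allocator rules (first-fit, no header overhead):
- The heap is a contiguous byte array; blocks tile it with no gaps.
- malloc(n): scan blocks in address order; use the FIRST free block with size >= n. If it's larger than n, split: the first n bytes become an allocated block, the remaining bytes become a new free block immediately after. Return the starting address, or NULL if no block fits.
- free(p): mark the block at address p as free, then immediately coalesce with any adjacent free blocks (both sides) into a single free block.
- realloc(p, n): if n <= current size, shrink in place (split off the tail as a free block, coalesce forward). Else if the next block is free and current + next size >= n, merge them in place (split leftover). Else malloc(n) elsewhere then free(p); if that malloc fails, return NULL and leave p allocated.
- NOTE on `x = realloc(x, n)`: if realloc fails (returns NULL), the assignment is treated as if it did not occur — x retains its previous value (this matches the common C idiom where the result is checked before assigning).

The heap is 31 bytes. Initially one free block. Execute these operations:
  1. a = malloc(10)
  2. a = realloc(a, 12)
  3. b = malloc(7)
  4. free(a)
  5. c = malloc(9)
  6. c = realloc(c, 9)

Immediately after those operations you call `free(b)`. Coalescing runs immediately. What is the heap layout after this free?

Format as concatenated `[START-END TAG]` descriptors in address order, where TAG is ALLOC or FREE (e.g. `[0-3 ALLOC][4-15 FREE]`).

Answer: [0-8 ALLOC][9-30 FREE]

Derivation:
Op 1: a = malloc(10) -> a = 0; heap: [0-9 ALLOC][10-30 FREE]
Op 2: a = realloc(a, 12) -> a = 0; heap: [0-11 ALLOC][12-30 FREE]
Op 3: b = malloc(7) -> b = 12; heap: [0-11 ALLOC][12-18 ALLOC][19-30 FREE]
Op 4: free(a) -> (freed a); heap: [0-11 FREE][12-18 ALLOC][19-30 FREE]
Op 5: c = malloc(9) -> c = 0; heap: [0-8 ALLOC][9-11 FREE][12-18 ALLOC][19-30 FREE]
Op 6: c = realloc(c, 9) -> c = 0; heap: [0-8 ALLOC][9-11 FREE][12-18 ALLOC][19-30 FREE]
free(b): b = 12 -> block [12-18 ALLOC]; mark free, coalesce with adjacent free neighbors -> [0-8 ALLOC][9-30 FREE]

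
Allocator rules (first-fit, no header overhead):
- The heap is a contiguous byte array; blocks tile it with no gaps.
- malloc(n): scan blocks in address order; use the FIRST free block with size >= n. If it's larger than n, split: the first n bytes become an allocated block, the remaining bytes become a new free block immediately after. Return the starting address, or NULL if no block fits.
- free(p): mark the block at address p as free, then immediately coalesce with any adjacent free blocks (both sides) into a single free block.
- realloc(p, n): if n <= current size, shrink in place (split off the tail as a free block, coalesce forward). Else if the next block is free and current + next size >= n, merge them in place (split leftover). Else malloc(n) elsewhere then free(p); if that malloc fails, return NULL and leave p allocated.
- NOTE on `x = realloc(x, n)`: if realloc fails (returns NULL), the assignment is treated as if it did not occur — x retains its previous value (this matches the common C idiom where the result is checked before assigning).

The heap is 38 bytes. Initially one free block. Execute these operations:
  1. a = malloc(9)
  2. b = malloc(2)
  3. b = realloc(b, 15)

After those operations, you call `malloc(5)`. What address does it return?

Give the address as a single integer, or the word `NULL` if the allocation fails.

Op 1: a = malloc(9) -> a = 0; heap: [0-8 ALLOC][9-37 FREE]
Op 2: b = malloc(2) -> b = 9; heap: [0-8 ALLOC][9-10 ALLOC][11-37 FREE]
Op 3: b = realloc(b, 15) -> b = 9; heap: [0-8 ALLOC][9-23 ALLOC][24-37 FREE]
malloc(5): first-fit scan over [0-8 ALLOC][9-23 ALLOC][24-37 FREE] -> 24

Answer: 24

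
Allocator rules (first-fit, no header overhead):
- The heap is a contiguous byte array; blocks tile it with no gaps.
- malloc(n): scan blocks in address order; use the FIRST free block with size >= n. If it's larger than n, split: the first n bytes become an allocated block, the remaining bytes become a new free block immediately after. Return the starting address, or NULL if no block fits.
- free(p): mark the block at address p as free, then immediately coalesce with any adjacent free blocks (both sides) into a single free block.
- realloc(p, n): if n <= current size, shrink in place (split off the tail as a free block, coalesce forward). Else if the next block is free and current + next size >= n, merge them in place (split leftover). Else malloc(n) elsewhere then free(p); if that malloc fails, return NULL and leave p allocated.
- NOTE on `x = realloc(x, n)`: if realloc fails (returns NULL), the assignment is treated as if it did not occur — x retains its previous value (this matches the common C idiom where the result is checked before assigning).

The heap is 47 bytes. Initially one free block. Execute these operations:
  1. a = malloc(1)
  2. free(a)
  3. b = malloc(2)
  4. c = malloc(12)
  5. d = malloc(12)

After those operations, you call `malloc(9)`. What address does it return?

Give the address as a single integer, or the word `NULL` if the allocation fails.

Op 1: a = malloc(1) -> a = 0; heap: [0-0 ALLOC][1-46 FREE]
Op 2: free(a) -> (freed a); heap: [0-46 FREE]
Op 3: b = malloc(2) -> b = 0; heap: [0-1 ALLOC][2-46 FREE]
Op 4: c = malloc(12) -> c = 2; heap: [0-1 ALLOC][2-13 ALLOC][14-46 FREE]
Op 5: d = malloc(12) -> d = 14; heap: [0-1 ALLOC][2-13 ALLOC][14-25 ALLOC][26-46 FREE]
malloc(9): first-fit scan over [0-1 ALLOC][2-13 ALLOC][14-25 ALLOC][26-46 FREE] -> 26

Answer: 26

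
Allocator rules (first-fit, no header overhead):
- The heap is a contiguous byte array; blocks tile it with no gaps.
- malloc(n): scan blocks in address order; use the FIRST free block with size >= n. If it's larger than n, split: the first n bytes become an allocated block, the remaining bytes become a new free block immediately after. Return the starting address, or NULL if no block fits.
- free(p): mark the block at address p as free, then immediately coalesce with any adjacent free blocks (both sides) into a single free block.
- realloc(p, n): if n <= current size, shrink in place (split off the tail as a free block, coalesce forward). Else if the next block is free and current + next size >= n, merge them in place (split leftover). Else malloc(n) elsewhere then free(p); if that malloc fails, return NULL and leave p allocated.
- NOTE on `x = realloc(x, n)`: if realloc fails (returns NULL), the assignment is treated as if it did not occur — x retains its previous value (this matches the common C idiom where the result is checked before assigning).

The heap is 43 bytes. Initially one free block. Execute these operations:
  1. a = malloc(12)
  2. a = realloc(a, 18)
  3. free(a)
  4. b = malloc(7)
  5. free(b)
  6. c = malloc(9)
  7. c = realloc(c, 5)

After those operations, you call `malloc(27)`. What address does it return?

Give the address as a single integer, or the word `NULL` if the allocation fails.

Answer: 5

Derivation:
Op 1: a = malloc(12) -> a = 0; heap: [0-11 ALLOC][12-42 FREE]
Op 2: a = realloc(a, 18) -> a = 0; heap: [0-17 ALLOC][18-42 FREE]
Op 3: free(a) -> (freed a); heap: [0-42 FREE]
Op 4: b = malloc(7) -> b = 0; heap: [0-6 ALLOC][7-42 FREE]
Op 5: free(b) -> (freed b); heap: [0-42 FREE]
Op 6: c = malloc(9) -> c = 0; heap: [0-8 ALLOC][9-42 FREE]
Op 7: c = realloc(c, 5) -> c = 0; heap: [0-4 ALLOC][5-42 FREE]
malloc(27): first-fit scan over [0-4 ALLOC][5-42 FREE] -> 5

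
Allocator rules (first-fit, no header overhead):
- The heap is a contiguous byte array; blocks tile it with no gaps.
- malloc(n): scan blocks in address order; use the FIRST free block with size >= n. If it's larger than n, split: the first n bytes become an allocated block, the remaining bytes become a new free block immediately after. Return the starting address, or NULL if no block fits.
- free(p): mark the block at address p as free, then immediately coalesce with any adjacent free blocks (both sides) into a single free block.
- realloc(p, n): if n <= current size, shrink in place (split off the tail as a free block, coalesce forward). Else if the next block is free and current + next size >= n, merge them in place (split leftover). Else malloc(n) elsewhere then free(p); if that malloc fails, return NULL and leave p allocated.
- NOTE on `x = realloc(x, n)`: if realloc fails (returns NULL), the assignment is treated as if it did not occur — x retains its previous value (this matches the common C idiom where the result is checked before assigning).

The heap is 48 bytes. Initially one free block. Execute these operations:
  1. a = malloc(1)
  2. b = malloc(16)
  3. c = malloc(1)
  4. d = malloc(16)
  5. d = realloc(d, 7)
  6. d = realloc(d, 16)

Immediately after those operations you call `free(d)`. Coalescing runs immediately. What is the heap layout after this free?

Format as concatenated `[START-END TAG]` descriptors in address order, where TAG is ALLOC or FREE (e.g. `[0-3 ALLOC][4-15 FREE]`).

Answer: [0-0 ALLOC][1-16 ALLOC][17-17 ALLOC][18-47 FREE]

Derivation:
Op 1: a = malloc(1) -> a = 0; heap: [0-0 ALLOC][1-47 FREE]
Op 2: b = malloc(16) -> b = 1; heap: [0-0 ALLOC][1-16 ALLOC][17-47 FREE]
Op 3: c = malloc(1) -> c = 17; heap: [0-0 ALLOC][1-16 ALLOC][17-17 ALLOC][18-47 FREE]
Op 4: d = malloc(16) -> d = 18; heap: [0-0 ALLOC][1-16 ALLOC][17-17 ALLOC][18-33 ALLOC][34-47 FREE]
Op 5: d = realloc(d, 7) -> d = 18; heap: [0-0 ALLOC][1-16 ALLOC][17-17 ALLOC][18-24 ALLOC][25-47 FREE]
Op 6: d = realloc(d, 16) -> d = 18; heap: [0-0 ALLOC][1-16 ALLOC][17-17 ALLOC][18-33 ALLOC][34-47 FREE]
free(d): d = 18 -> block [18-33 ALLOC]; mark free, coalesce with adjacent free neighbors -> [0-0 ALLOC][1-16 ALLOC][17-17 ALLOC][18-47 FREE]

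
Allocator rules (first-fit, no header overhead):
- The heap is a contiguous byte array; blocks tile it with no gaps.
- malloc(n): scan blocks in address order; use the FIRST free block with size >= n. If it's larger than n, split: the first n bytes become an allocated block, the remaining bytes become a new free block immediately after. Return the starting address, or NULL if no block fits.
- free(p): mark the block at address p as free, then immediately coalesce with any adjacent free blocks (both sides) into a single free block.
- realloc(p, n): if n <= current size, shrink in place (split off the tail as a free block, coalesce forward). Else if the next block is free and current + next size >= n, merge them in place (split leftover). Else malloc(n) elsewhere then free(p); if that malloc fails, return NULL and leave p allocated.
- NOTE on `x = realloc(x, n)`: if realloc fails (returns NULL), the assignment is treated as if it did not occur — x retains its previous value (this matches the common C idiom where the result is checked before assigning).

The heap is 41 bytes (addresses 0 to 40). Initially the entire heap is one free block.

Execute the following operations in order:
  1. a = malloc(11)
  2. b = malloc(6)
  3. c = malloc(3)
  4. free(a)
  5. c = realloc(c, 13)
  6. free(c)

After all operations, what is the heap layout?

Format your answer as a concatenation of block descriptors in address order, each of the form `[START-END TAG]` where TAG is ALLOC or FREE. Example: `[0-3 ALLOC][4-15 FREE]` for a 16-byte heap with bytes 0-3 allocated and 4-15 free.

Answer: [0-10 FREE][11-16 ALLOC][17-40 FREE]

Derivation:
Op 1: a = malloc(11) -> a = 0; heap: [0-10 ALLOC][11-40 FREE]
Op 2: b = malloc(6) -> b = 11; heap: [0-10 ALLOC][11-16 ALLOC][17-40 FREE]
Op 3: c = malloc(3) -> c = 17; heap: [0-10 ALLOC][11-16 ALLOC][17-19 ALLOC][20-40 FREE]
Op 4: free(a) -> (freed a); heap: [0-10 FREE][11-16 ALLOC][17-19 ALLOC][20-40 FREE]
Op 5: c = realloc(c, 13) -> c = 17; heap: [0-10 FREE][11-16 ALLOC][17-29 ALLOC][30-40 FREE]
Op 6: free(c) -> (freed c); heap: [0-10 FREE][11-16 ALLOC][17-40 FREE]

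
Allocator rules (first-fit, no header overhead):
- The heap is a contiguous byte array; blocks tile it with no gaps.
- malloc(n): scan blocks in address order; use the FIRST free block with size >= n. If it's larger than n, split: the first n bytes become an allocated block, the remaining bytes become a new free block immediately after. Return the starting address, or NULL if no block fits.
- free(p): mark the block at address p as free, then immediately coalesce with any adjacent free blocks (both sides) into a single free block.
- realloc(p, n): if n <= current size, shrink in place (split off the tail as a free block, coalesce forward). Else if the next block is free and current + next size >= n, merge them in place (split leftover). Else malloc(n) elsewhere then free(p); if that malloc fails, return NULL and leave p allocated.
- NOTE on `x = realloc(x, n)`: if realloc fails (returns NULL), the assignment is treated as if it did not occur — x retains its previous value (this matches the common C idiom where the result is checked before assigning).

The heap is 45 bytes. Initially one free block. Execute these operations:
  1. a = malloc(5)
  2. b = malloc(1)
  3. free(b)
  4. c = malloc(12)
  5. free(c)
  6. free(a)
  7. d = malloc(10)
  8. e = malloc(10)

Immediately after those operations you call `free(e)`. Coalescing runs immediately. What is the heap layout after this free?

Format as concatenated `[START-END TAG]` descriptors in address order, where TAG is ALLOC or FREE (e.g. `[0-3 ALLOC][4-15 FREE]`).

Op 1: a = malloc(5) -> a = 0; heap: [0-4 ALLOC][5-44 FREE]
Op 2: b = malloc(1) -> b = 5; heap: [0-4 ALLOC][5-5 ALLOC][6-44 FREE]
Op 3: free(b) -> (freed b); heap: [0-4 ALLOC][5-44 FREE]
Op 4: c = malloc(12) -> c = 5; heap: [0-4 ALLOC][5-16 ALLOC][17-44 FREE]
Op 5: free(c) -> (freed c); heap: [0-4 ALLOC][5-44 FREE]
Op 6: free(a) -> (freed a); heap: [0-44 FREE]
Op 7: d = malloc(10) -> d = 0; heap: [0-9 ALLOC][10-44 FREE]
Op 8: e = malloc(10) -> e = 10; heap: [0-9 ALLOC][10-19 ALLOC][20-44 FREE]
free(e): e = 10 -> block [10-19 ALLOC]; mark free, coalesce with adjacent free neighbors -> [0-9 ALLOC][10-44 FREE]

Answer: [0-9 ALLOC][10-44 FREE]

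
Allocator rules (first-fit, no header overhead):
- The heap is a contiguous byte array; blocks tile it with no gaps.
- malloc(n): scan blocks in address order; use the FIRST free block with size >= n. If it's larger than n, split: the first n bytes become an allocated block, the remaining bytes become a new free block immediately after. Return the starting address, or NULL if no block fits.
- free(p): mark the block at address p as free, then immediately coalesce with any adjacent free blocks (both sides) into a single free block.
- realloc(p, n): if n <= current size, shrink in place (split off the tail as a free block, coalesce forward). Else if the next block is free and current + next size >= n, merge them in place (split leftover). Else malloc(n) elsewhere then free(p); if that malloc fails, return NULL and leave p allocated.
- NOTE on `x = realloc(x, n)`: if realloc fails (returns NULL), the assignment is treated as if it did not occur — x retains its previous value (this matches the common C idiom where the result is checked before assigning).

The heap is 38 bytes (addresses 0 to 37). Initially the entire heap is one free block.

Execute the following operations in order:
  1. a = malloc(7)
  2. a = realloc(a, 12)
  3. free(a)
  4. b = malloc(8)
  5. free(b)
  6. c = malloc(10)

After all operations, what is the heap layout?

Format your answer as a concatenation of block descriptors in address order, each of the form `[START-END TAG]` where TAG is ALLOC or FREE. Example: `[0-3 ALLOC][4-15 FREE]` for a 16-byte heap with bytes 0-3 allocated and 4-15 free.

Op 1: a = malloc(7) -> a = 0; heap: [0-6 ALLOC][7-37 FREE]
Op 2: a = realloc(a, 12) -> a = 0; heap: [0-11 ALLOC][12-37 FREE]
Op 3: free(a) -> (freed a); heap: [0-37 FREE]
Op 4: b = malloc(8) -> b = 0; heap: [0-7 ALLOC][8-37 FREE]
Op 5: free(b) -> (freed b); heap: [0-37 FREE]
Op 6: c = malloc(10) -> c = 0; heap: [0-9 ALLOC][10-37 FREE]

Answer: [0-9 ALLOC][10-37 FREE]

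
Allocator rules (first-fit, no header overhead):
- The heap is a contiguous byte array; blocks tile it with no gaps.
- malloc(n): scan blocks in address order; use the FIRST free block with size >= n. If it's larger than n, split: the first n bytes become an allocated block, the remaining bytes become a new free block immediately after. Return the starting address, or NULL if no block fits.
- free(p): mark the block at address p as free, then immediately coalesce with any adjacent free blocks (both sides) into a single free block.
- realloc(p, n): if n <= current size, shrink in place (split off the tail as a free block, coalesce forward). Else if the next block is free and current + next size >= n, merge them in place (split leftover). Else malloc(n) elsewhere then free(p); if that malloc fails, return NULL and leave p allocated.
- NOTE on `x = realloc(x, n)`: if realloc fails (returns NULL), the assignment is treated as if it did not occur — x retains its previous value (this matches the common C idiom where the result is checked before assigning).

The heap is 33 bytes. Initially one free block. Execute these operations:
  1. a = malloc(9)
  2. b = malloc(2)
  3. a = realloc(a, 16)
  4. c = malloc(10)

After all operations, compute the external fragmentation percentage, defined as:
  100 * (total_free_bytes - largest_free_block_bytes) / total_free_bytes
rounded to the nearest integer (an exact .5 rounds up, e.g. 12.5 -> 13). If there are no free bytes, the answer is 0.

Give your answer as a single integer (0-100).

Answer: 40

Derivation:
Op 1: a = malloc(9) -> a = 0; heap: [0-8 ALLOC][9-32 FREE]
Op 2: b = malloc(2) -> b = 9; heap: [0-8 ALLOC][9-10 ALLOC][11-32 FREE]
Op 3: a = realloc(a, 16) -> a = 11; heap: [0-8 FREE][9-10 ALLOC][11-26 ALLOC][27-32 FREE]
Op 4: c = malloc(10) -> c = NULL; heap: [0-8 FREE][9-10 ALLOC][11-26 ALLOC][27-32 FREE]
Free blocks: [9 6] total_free=15 largest=9 -> 100*(15-9)/15 = 600/15 = 40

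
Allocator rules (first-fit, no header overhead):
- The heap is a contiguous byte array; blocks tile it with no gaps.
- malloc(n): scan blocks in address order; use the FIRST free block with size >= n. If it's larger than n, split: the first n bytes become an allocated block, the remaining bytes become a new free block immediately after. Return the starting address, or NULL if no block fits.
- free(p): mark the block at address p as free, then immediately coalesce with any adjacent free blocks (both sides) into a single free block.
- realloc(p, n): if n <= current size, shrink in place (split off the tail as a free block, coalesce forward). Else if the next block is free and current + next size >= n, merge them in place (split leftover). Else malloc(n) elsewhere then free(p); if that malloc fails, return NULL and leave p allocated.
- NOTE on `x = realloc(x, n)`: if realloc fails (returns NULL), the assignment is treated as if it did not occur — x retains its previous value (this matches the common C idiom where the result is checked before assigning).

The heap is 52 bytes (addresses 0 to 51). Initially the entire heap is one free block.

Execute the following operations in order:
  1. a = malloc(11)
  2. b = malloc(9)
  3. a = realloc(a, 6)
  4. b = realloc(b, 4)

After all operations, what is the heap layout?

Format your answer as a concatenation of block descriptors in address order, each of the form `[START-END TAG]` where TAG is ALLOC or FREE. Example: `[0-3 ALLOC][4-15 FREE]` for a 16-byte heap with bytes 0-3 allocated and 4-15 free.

Answer: [0-5 ALLOC][6-10 FREE][11-14 ALLOC][15-51 FREE]

Derivation:
Op 1: a = malloc(11) -> a = 0; heap: [0-10 ALLOC][11-51 FREE]
Op 2: b = malloc(9) -> b = 11; heap: [0-10 ALLOC][11-19 ALLOC][20-51 FREE]
Op 3: a = realloc(a, 6) -> a = 0; heap: [0-5 ALLOC][6-10 FREE][11-19 ALLOC][20-51 FREE]
Op 4: b = realloc(b, 4) -> b = 11; heap: [0-5 ALLOC][6-10 FREE][11-14 ALLOC][15-51 FREE]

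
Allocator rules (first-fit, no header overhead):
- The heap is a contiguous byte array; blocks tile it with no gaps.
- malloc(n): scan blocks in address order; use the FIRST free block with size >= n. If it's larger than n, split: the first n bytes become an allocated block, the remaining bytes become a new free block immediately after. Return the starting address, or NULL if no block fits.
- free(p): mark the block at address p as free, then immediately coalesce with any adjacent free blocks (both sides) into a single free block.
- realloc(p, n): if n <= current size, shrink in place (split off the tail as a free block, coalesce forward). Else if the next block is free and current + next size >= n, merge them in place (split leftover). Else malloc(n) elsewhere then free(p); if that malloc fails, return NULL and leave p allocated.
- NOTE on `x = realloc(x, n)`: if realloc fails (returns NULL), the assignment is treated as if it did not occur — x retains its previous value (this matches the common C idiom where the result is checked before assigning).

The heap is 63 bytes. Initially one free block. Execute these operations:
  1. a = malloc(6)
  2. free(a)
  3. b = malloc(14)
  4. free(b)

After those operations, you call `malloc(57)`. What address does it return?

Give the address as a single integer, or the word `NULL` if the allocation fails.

Op 1: a = malloc(6) -> a = 0; heap: [0-5 ALLOC][6-62 FREE]
Op 2: free(a) -> (freed a); heap: [0-62 FREE]
Op 3: b = malloc(14) -> b = 0; heap: [0-13 ALLOC][14-62 FREE]
Op 4: free(b) -> (freed b); heap: [0-62 FREE]
malloc(57): first-fit scan over [0-62 FREE] -> 0

Answer: 0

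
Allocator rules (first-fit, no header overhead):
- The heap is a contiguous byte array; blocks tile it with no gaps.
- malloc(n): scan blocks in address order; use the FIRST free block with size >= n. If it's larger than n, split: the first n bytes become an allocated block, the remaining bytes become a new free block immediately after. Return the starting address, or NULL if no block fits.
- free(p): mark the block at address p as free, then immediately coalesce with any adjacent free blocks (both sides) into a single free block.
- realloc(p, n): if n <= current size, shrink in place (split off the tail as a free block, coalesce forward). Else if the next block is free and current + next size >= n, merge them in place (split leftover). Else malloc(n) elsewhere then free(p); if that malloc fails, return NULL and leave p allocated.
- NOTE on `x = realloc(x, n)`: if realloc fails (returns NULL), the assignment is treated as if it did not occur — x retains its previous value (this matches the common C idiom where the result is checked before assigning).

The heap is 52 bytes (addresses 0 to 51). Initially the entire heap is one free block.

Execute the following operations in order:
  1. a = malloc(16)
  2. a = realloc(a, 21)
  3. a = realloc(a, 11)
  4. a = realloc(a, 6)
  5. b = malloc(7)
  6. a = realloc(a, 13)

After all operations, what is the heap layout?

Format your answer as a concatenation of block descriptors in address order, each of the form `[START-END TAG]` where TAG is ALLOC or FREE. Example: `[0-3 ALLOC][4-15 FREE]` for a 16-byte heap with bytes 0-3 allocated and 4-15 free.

Answer: [0-5 FREE][6-12 ALLOC][13-25 ALLOC][26-51 FREE]

Derivation:
Op 1: a = malloc(16) -> a = 0; heap: [0-15 ALLOC][16-51 FREE]
Op 2: a = realloc(a, 21) -> a = 0; heap: [0-20 ALLOC][21-51 FREE]
Op 3: a = realloc(a, 11) -> a = 0; heap: [0-10 ALLOC][11-51 FREE]
Op 4: a = realloc(a, 6) -> a = 0; heap: [0-5 ALLOC][6-51 FREE]
Op 5: b = malloc(7) -> b = 6; heap: [0-5 ALLOC][6-12 ALLOC][13-51 FREE]
Op 6: a = realloc(a, 13) -> a = 13; heap: [0-5 FREE][6-12 ALLOC][13-25 ALLOC][26-51 FREE]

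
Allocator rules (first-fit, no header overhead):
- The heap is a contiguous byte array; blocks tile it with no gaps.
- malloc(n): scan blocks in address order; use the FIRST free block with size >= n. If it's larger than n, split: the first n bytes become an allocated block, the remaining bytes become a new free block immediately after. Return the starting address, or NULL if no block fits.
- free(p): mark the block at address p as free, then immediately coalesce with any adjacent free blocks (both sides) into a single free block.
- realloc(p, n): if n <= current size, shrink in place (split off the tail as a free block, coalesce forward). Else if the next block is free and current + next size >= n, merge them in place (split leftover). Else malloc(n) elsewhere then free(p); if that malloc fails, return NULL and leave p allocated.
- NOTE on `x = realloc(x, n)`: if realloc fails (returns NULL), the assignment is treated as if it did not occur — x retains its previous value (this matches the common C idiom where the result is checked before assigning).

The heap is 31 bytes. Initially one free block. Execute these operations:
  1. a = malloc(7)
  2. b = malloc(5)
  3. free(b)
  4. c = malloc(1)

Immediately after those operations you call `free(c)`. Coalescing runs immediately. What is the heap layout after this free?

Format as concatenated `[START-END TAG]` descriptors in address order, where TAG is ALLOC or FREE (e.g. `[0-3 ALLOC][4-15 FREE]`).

Answer: [0-6 ALLOC][7-30 FREE]

Derivation:
Op 1: a = malloc(7) -> a = 0; heap: [0-6 ALLOC][7-30 FREE]
Op 2: b = malloc(5) -> b = 7; heap: [0-6 ALLOC][7-11 ALLOC][12-30 FREE]
Op 3: free(b) -> (freed b); heap: [0-6 ALLOC][7-30 FREE]
Op 4: c = malloc(1) -> c = 7; heap: [0-6 ALLOC][7-7 ALLOC][8-30 FREE]
free(c): c = 7 -> block [7-7 ALLOC]; mark free, coalesce with adjacent free neighbors -> [0-6 ALLOC][7-30 FREE]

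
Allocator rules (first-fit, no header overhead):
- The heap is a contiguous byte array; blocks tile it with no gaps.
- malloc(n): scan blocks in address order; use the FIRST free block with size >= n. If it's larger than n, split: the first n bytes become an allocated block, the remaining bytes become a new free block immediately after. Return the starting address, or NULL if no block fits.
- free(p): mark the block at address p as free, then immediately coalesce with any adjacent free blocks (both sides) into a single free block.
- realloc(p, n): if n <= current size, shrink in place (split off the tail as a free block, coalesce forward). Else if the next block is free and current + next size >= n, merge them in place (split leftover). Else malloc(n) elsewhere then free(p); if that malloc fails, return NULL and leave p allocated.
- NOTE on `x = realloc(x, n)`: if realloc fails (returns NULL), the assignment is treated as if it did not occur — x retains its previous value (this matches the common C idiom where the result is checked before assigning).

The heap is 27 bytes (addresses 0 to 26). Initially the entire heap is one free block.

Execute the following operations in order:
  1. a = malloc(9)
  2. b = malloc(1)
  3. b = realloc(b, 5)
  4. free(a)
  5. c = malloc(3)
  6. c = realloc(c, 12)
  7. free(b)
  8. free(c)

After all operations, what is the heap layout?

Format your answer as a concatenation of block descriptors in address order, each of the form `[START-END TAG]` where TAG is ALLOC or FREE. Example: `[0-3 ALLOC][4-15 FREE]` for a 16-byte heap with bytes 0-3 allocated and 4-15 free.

Op 1: a = malloc(9) -> a = 0; heap: [0-8 ALLOC][9-26 FREE]
Op 2: b = malloc(1) -> b = 9; heap: [0-8 ALLOC][9-9 ALLOC][10-26 FREE]
Op 3: b = realloc(b, 5) -> b = 9; heap: [0-8 ALLOC][9-13 ALLOC][14-26 FREE]
Op 4: free(a) -> (freed a); heap: [0-8 FREE][9-13 ALLOC][14-26 FREE]
Op 5: c = malloc(3) -> c = 0; heap: [0-2 ALLOC][3-8 FREE][9-13 ALLOC][14-26 FREE]
Op 6: c = realloc(c, 12) -> c = 14; heap: [0-8 FREE][9-13 ALLOC][14-25 ALLOC][26-26 FREE]
Op 7: free(b) -> (freed b); heap: [0-13 FREE][14-25 ALLOC][26-26 FREE]
Op 8: free(c) -> (freed c); heap: [0-26 FREE]

Answer: [0-26 FREE]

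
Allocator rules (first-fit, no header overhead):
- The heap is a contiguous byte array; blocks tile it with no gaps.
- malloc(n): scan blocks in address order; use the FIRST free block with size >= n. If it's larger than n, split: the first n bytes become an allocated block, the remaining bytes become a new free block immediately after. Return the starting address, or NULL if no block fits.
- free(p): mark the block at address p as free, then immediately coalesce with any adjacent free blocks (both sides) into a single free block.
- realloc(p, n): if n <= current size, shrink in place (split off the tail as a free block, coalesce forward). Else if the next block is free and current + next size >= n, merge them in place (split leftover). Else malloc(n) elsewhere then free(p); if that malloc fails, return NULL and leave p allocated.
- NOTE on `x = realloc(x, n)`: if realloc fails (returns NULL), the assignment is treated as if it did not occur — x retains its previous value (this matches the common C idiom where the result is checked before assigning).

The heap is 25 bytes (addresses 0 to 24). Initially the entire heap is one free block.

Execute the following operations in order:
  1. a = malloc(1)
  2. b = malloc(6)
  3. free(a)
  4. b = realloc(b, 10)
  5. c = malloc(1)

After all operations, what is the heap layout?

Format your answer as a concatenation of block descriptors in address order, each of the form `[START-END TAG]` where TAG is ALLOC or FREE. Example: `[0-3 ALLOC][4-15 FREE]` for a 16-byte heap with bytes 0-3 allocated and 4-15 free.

Op 1: a = malloc(1) -> a = 0; heap: [0-0 ALLOC][1-24 FREE]
Op 2: b = malloc(6) -> b = 1; heap: [0-0 ALLOC][1-6 ALLOC][7-24 FREE]
Op 3: free(a) -> (freed a); heap: [0-0 FREE][1-6 ALLOC][7-24 FREE]
Op 4: b = realloc(b, 10) -> b = 1; heap: [0-0 FREE][1-10 ALLOC][11-24 FREE]
Op 5: c = malloc(1) -> c = 0; heap: [0-0 ALLOC][1-10 ALLOC][11-24 FREE]

Answer: [0-0 ALLOC][1-10 ALLOC][11-24 FREE]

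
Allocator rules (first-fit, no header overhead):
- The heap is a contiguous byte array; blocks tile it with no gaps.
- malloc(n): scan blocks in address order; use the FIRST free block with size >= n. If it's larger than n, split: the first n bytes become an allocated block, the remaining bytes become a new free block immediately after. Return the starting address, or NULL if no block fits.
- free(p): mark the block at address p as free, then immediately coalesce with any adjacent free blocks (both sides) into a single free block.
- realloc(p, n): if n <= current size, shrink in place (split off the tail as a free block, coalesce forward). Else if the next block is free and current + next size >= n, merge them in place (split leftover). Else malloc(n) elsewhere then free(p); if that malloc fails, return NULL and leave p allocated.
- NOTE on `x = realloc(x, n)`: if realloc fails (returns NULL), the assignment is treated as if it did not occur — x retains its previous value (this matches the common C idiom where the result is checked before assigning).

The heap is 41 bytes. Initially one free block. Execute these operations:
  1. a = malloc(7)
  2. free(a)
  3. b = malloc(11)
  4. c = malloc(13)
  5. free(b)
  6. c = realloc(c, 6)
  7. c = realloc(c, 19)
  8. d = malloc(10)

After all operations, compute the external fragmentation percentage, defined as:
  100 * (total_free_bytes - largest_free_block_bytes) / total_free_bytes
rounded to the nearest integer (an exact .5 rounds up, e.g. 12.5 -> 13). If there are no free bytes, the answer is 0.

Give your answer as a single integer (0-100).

Answer: 8

Derivation:
Op 1: a = malloc(7) -> a = 0; heap: [0-6 ALLOC][7-40 FREE]
Op 2: free(a) -> (freed a); heap: [0-40 FREE]
Op 3: b = malloc(11) -> b = 0; heap: [0-10 ALLOC][11-40 FREE]
Op 4: c = malloc(13) -> c = 11; heap: [0-10 ALLOC][11-23 ALLOC][24-40 FREE]
Op 5: free(b) -> (freed b); heap: [0-10 FREE][11-23 ALLOC][24-40 FREE]
Op 6: c = realloc(c, 6) -> c = 11; heap: [0-10 FREE][11-16 ALLOC][17-40 FREE]
Op 7: c = realloc(c, 19) -> c = 11; heap: [0-10 FREE][11-29 ALLOC][30-40 FREE]
Op 8: d = malloc(10) -> d = 0; heap: [0-9 ALLOC][10-10 FREE][11-29 ALLOC][30-40 FREE]
Free blocks: [1 11] total_free=12 largest=11 -> 100*(12-11)/12 = 100/12 ≈ 8.333 -> rounds to 8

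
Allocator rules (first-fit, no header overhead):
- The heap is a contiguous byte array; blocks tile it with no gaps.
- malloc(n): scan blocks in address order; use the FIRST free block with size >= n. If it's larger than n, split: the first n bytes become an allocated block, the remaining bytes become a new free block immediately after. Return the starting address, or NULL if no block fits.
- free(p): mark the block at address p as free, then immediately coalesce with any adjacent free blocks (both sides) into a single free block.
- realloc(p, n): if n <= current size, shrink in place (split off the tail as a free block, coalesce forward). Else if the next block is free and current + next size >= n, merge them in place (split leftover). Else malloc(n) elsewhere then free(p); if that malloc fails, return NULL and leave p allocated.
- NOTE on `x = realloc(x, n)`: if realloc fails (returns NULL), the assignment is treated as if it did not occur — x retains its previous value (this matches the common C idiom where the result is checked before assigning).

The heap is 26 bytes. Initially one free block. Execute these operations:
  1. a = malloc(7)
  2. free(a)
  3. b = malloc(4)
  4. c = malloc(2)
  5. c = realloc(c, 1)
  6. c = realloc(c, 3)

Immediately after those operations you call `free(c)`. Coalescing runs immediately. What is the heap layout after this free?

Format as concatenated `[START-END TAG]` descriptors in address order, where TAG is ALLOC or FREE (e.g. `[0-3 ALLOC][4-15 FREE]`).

Op 1: a = malloc(7) -> a = 0; heap: [0-6 ALLOC][7-25 FREE]
Op 2: free(a) -> (freed a); heap: [0-25 FREE]
Op 3: b = malloc(4) -> b = 0; heap: [0-3 ALLOC][4-25 FREE]
Op 4: c = malloc(2) -> c = 4; heap: [0-3 ALLOC][4-5 ALLOC][6-25 FREE]
Op 5: c = realloc(c, 1) -> c = 4; heap: [0-3 ALLOC][4-4 ALLOC][5-25 FREE]
Op 6: c = realloc(c, 3) -> c = 4; heap: [0-3 ALLOC][4-6 ALLOC][7-25 FREE]
free(c): c = 4 -> block [4-6 ALLOC]; mark free, coalesce with adjacent free neighbors -> [0-3 ALLOC][4-25 FREE]

Answer: [0-3 ALLOC][4-25 FREE]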